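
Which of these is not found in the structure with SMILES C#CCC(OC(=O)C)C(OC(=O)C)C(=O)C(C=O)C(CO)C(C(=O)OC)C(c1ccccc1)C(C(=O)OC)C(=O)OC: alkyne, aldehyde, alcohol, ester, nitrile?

nitrile

alcohol: present (CH(CH2OH) — pendant –CH2OH on an sp³ backbone C → alcohol).
aldehyde: present (CH(CHO) — pendant –CHO: carbonyl C bonded to C and H → aldehyde).
alkyne: present (HC≡C — C≡C triple bond → alkyne).
ester: present (CH(OCOCH3) — pendant –OC(=O)CH3: an acyloxy group → ester).
nitrile: absent. In HC≡C, the triple bond is C≡C, not C≡N.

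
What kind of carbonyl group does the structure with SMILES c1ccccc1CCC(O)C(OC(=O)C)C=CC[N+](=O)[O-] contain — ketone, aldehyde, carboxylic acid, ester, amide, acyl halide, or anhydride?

ester

The carbonyl is in the CH(OCOCH3) segment: pendant –OC(=O)CH3: an acyloxy group → ester.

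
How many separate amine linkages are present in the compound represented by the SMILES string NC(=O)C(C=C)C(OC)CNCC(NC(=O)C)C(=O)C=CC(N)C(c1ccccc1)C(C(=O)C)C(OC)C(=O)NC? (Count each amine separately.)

2

–C(=O)NH2: carbonyl C bonded to C and to N → amide (the N is not a separate amine).
pendant –CH=CH2: C=C double bond → alkene.
pendant –OCH3: C–O–C with sp³ C, no adjacent C=O → ether.
C–N–C with sp³ carbons and no adjacent C=O → amine (secondary).
pendant –NHC(=O)CH3: N bonded to a carbonyl → amide (not amine).
–C(=O)– with carbon on both sides → ketone.
C=C double bond → alkene.
–NH2 on an sp³ carbon with no adjacent C=O → amine.
pendant –C6H5: benzene ring → arene.
pendant –COCH3: carbonyl C bonded to two carbons → ketone.
pendant –OCH3: C–O–C with sp³ C, no adjacent C=O → ether.
–C(=O)NHCH3: carbonyl C bonded to C and to N → amide (the N is not an amine).
Amine appears at: CH2NHCH2, CH(NH2) → 2.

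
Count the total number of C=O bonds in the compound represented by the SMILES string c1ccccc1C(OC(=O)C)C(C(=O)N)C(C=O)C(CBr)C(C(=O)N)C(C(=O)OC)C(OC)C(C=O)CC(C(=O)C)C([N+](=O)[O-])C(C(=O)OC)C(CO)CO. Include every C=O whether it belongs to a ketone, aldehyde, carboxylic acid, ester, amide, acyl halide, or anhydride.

CH(OCOCH3): ester, 1 C=O (running total 1).
CH(CONH2): amide, 1 C=O (running total 2).
CH(CHO): aldehyde, 1 C=O (running total 3).
CH(CONH2): amide, 1 C=O (running total 4).
CH(COOCH3): ester, 1 C=O (running total 5).
CH(CHO): aldehyde, 1 C=O (running total 6).
CH(COCH3): ketone, 1 C=O (running total 7).
CH(COOCH3): ester, 1 C=O (running total 8).

8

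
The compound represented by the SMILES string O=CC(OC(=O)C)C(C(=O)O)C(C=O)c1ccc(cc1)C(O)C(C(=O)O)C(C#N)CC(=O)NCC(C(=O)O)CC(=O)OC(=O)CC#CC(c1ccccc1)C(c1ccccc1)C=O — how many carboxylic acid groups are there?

Working along the chain:
  OHC: terminal –CHO: carbonyl C bonded to H and C → aldehyde.
  CH(OCOCH3): pendant –OC(=O)CH3: an acyloxy group → ester.
  CH(COOH): pendant –COOH: carbonyl C bonded to C and –OH → carboxylic acid.
  CH(CHO): pendant –CHO: carbonyl C bonded to C and H → aldehyde.
  C6H4: para-disubstituted benzene ring → arene.
  CH(OH): –OH on an sp³ carbon → alcohol (secondary).
  CH(COOH): pendant –COOH: carbonyl C bonded to C and –OH → carboxylic acid.
  CH(CN): pendant –C≡N: nitrile.
  CH2CONHCH2: –C(=O)–N– linkage → amide (the N is not an amine).
  CH(COOH): pendant –COOH: carbonyl C bonded to C and –OH → carboxylic acid.
  CH2CO-O-COCH2: two acyl groups sharing one oxygen, –C(=O)–O–C(=O)– → anhydride.
  C≡C: C≡C triple bond → alkyne.
  CH(C6H5): pendant –C6H5: benzene ring → arene.
  CH(C6H5): pendant –C6H5: benzene ring → arene.
  CHO: terminal –CHO: carbonyl C bonded to H and C → aldehyde.
Carboxylic acid appears at: CH(COOH), CH(COOH), CH(COOH) → 3.

3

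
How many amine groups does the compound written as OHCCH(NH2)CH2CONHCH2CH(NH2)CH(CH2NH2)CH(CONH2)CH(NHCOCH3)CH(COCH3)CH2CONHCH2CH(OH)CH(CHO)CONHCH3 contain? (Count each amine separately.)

Working along the chain:
  OHC: terminal –CHO: carbonyl C bonded to H and C → aldehyde.
  CH(NH2): –NH2 on an sp³ carbon with no adjacent C=O → amine.
  CH2CONHCH2: –C(=O)–N– linkage → amide (the N is not an amine).
  CH(NH2): –NH2 on an sp³ carbon with no adjacent C=O → amine.
  CH(CH2NH2): pendant –CH2NH2: N on sp³ C, no adjacent C=O → amine.
  CH(CONH2): pendant –CONH2: carbonyl C bonded to C and N → amide.
  CH(NHCOCH3): pendant –NHC(=O)CH3: N bonded to a carbonyl → amide (not amine).
  CH(COCH3): pendant –COCH3: carbonyl C bonded to two carbons → ketone.
  CH2CONHCH2: –C(=O)–N– linkage → amide (the N is not an amine).
  CH(OH): –OH on an sp³ carbon → alcohol (secondary).
  CH(CHO): pendant –CHO: carbonyl C bonded to C and H → aldehyde.
  CONHCH3: –C(=O)NHCH3: carbonyl C bonded to C and to N → amide (the N is not an amine).
Amine appears at: CH(NH2), CH(NH2), CH(CH2NH2) → 3.

3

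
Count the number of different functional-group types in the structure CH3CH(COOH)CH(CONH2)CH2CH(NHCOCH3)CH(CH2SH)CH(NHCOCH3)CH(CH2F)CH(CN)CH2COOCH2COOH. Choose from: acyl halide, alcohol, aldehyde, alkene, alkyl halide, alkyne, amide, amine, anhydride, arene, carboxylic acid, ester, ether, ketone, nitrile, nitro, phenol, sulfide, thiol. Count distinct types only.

6

pendant –COOH: carbonyl C bonded to C and –OH → carboxylic acid.
pendant –CONH2: carbonyl C bonded to C and N → amide.
pendant –NHC(=O)CH3: N bonded to a carbonyl → amide (not amine).
pendant –CH2SH → thiol.
pendant –NHC(=O)CH3: N bonded to a carbonyl → amide (not amine).
pendant –CH2X: halogen on sp³ carbon → alkyl halide.
pendant –C≡N: nitrile.
–C(=O)–O–C with C on the carbonyl side → ester.
–COOH: carbonyl C bonded to –OH and C → carboxylic acid (the –OH is not a separate alcohol).
Distinct types present: alkyl halide, amide, carboxylic acid, ester, nitrile, thiol.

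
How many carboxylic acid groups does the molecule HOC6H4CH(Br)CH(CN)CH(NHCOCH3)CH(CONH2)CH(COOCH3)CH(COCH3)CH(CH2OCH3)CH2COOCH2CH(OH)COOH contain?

–OH attached directly to an aromatic ring → phenol (not alcohol); the ring itself is an arene.
halogen on an sp³ carbon → alkyl halide.
pendant –C≡N: nitrile.
pendant –NHC(=O)CH3: N bonded to a carbonyl → amide (not amine).
pendant –CONH2: carbonyl C bonded to C and N → amide.
pendant –COOCH3: carbonyl C bonded to C and –OCH3 → ester.
pendant –COCH3: carbonyl C bonded to two carbons → ketone.
pendant –CH2OCH3: C–O–C linkage → ether.
–C(=O)–O–C with C on the carbonyl side → ester.
–OH on an sp³ carbon → alcohol (secondary).
–COOH: carbonyl C bonded to –OH and C → carboxylic acid (the –OH is not a separate alcohol).
Carboxylic acid appears at: COOH → 1.

1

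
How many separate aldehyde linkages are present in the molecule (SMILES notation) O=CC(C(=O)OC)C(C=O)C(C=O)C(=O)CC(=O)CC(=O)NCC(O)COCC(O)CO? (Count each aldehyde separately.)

terminal –CHO: carbonyl C bonded to H and C → aldehyde.
pendant –COOCH3: carbonyl C bonded to C and –OCH3 → ester.
pendant –CHO: carbonyl C bonded to C and H → aldehyde.
pendant –CHO: carbonyl C bonded to C and H → aldehyde.
–C(=O)– with carbon on both sides → ketone.
–C(=O)– with carbon on both sides → ketone.
–C(=O)–N– linkage → amide (the N is not an amine).
–OH on an sp³ carbon → alcohol (secondary).
C–O–C with sp³ carbons on both sides and no adjacent C=O → ether.
–OH on an sp³ carbon → alcohol (secondary).
–OH on an sp³ carbon → alcohol.
Aldehyde appears at: OHC, CH(CHO), CH(CHO) → 3.

3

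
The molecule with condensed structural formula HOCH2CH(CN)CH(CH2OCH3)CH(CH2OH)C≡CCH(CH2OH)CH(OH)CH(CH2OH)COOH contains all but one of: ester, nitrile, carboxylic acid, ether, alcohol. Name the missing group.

carboxylic acid: present (COOH — –COOH: carbonyl C bonded to –OH and C → carboxylic acid (the –OH is not a separate alcohol)).
ether: present (CH(CH2OCH3) — pendant –CH2OCH3: C–O–C linkage → ether).
alcohol: present (HOCH2 — HO– on an sp³ carbon → alcohol).
nitrile: present (CH(CN) — pendant –C≡N: nitrile).
ester: no segment matches this pattern.

ester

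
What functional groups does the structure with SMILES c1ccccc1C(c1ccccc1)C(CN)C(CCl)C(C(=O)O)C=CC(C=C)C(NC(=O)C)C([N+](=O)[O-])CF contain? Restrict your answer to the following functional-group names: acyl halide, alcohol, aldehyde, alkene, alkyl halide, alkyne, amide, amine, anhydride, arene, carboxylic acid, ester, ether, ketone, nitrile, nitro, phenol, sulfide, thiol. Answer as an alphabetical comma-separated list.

C6H5– phenyl ring → arene.
pendant –C6H5: benzene ring → arene.
pendant –CH2NH2: N on sp³ C, no adjacent C=O → amine.
pendant –CH2X: halogen on sp³ carbon → alkyl halide.
pendant –COOH: carbonyl C bonded to C and –OH → carboxylic acid.
C=C double bond → alkene.
pendant –CH=CH2: C=C double bond → alkene.
pendant –NHC(=O)CH3: N bonded to a carbonyl → amide (not amine).
–NO2 on an sp³ carbon → nitro (the N=O is not a carbonyl).
halogen on an sp³ carbon → alkyl halide.

alkene, alkyl halide, amide, amine, arene, carboxylic acid, nitro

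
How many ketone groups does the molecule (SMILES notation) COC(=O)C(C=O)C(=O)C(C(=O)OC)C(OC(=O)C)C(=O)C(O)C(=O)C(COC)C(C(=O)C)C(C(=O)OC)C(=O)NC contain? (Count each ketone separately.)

4

CH3O–C(=O)–: carbonyl C bonded to C and to –OCH3 → ester (not ketone + ether).
pendant –CHO: carbonyl C bonded to C and H → aldehyde.
–C(=O)– with carbon on both sides → ketone.
pendant –COOCH3: carbonyl C bonded to C and –OCH3 → ester.
pendant –OC(=O)CH3: an acyloxy group → ester.
–C(=O)– with carbon on both sides → ketone.
–OH on an sp³ carbon → alcohol (secondary).
–C(=O)– with carbon on both sides → ketone.
pendant –CH2OCH3: C–O–C linkage → ether.
pendant –COCH3: carbonyl C bonded to two carbons → ketone.
pendant –COOCH3: carbonyl C bonded to C and –OCH3 → ester.
–C(=O)NHCH3: carbonyl C bonded to C and to N → amide (the N is not an amine).
Ketone appears at: CO, CO, CO, CH(COCH3) → 4.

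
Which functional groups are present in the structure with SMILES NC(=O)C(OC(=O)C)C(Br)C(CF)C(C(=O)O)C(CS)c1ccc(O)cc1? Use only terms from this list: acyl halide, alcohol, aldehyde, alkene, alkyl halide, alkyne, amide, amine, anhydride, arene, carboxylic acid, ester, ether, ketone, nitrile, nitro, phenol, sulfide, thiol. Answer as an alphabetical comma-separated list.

Taking each segment in turn:
  H2NCO: –C(=O)NH2: carbonyl C bonded to C and to N → amide (the N is not a separate amine).
  CH(OCOCH3): pendant –OC(=O)CH3: an acyloxy group → ester.
  CH(Br): halogen on an sp³ carbon → alkyl halide.
  CH(CH2F): pendant –CH2X: halogen on sp³ carbon → alkyl halide.
  CH(COOH): pendant –COOH: carbonyl C bonded to C and –OH → carboxylic acid.
  CH(CH2SH): pendant –CH2SH → thiol.
  C6H4OH: –OH attached directly to an aromatic ring → phenol (not alcohol); the ring itself is an arene.

alkyl halide, amide, arene, carboxylic acid, ester, phenol, thiol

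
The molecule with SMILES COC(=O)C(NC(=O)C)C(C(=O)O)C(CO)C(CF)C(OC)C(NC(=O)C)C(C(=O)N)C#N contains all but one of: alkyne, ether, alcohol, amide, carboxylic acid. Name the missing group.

alkyne

amide: present (CH(NHCOCH3) — pendant –NHC(=O)CH3: N bonded to a carbonyl → amide (not amine)).
carboxylic acid: present (CH(COOH) — pendant –COOH: carbonyl C bonded to C and –OH → carboxylic acid).
alcohol: present (CH(CH2OH) — pendant –CH2OH on an sp³ backbone C → alcohol).
ether: present (CH(OCH3) — pendant –OCH3: C–O–C with sp³ C, no adjacent C=O → ether).
alkyne: absent. In CN, the triple bond is C≡N, not C≡C, so it is a nitrile.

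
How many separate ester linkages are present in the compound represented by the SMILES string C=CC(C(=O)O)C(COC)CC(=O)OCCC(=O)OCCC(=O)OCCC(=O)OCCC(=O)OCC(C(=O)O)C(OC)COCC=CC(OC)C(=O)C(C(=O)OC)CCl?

6

C=C double bond → alkene.
pendant –COOH: carbonyl C bonded to C and –OH → carboxylic acid.
pendant –CH2OCH3: C–O–C linkage → ether.
–C(=O)–O–C with C on the carbonyl side → ester.
–C(=O)–O–C with C on the carbonyl side → ester.
–C(=O)–O–C with C on the carbonyl side → ester.
–C(=O)–O–C with C on the carbonyl side → ester.
–C(=O)–O–C with C on the carbonyl side → ester.
pendant –COOH: carbonyl C bonded to C and –OH → carboxylic acid.
pendant –OCH3: C–O–C with sp³ C, no adjacent C=O → ether.
C–O–C with sp³ carbons on both sides and no adjacent C=O → ether.
C=C double bond → alkene.
pendant –OCH3: C–O–C with sp³ C, no adjacent C=O → ether.
–C(=O)– with carbon on both sides → ketone.
pendant –COOCH3: carbonyl C bonded to C and –OCH3 → ester.
halogen on an sp³ carbon → alkyl halide.
Ester appears at: CH2COOCH2, CH2COOCH2, CH2COOCH2, CH2COOCH2, CH2COOCH2, CH(COOCH3) → 6.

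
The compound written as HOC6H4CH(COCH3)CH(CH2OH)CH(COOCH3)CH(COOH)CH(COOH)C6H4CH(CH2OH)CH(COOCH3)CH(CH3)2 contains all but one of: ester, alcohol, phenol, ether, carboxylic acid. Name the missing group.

ester: present (CH(COOCH3) — pendant –COOCH3: carbonyl C bonded to C and –OCH3 → ester).
alcohol: present (CH(CH2OH) — pendant –CH2OH on an sp³ backbone C → alcohol).
carboxylic acid: present (CH(COOH) — pendant –COOH: carbonyl C bonded to C and –OH → carboxylic acid).
phenol: present (HOC6H4 — –OH attached directly to an aromatic ring → phenol (not alcohol); the ring itself is an arene).
ether: absent. In CH(COOCH3), the C–O–C oxygen is adjacent to a C=O, so it belongs to an ester, not an ether.

ether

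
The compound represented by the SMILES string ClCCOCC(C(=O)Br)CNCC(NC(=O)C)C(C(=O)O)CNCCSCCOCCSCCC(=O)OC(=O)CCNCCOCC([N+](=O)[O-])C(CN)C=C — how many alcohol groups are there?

0

halogen on an sp³ carbon → alkyl halide.
C–O–C with sp³ carbons on both sides and no adjacent C=O → ether.
pendant –C(=O)X: carbonyl C bonded to C and halogen → acyl halide.
C–N–C with sp³ carbons and no adjacent C=O → amine (secondary).
pendant –NHC(=O)CH3: N bonded to a carbonyl → amide (not amine).
pendant –COOH: carbonyl C bonded to C and –OH → carboxylic acid.
C–N–C with sp³ carbons and no adjacent C=O → amine (secondary).
C–S–C linkage → sulfide (thioether).
C–O–C with sp³ carbons on both sides and no adjacent C=O → ether.
C–S–C linkage → sulfide (thioether).
two acyl groups sharing one oxygen, –C(=O)–O–C(=O)– → anhydride.
C–N–C with sp³ carbons and no adjacent C=O → amine (secondary).
C–O–C with sp³ carbons on both sides and no adjacent C=O → ether.
–NO2 on an sp³ carbon → nitro (the N=O is not a carbonyl).
pendant –CH2NH2: N on sp³ C, no adjacent C=O → amine.
C=C double bond → alkene.
No segment is a alcohol: CH2OCH2 is ether, not alcohol; CH(COOH) is carboxylic acid, not alcohol; CH2OCH2 is ether, not alcohol. → 0.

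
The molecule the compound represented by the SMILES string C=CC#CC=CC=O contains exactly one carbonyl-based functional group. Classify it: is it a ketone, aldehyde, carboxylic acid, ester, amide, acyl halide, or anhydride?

aldehyde

The carbonyl is in the CHO segment: terminal –CHO: carbonyl C bonded to H and C → aldehyde.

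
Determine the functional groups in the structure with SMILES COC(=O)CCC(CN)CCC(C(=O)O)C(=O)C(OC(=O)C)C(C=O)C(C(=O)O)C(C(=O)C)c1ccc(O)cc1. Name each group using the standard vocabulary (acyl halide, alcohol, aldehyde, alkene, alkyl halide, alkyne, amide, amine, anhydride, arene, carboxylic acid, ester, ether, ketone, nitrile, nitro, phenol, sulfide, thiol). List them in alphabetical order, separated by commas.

aldehyde, amine, arene, carboxylic acid, ester, ketone, phenol

Taking each segment in turn:
  CH3OOC: CH3O–C(=O)–: carbonyl C bonded to C and to –OCH3 → ester (not ketone + ether).
  CH(CH2NH2): pendant –CH2NH2: N on sp³ C, no adjacent C=O → amine.
  CH(COOH): pendant –COOH: carbonyl C bonded to C and –OH → carboxylic acid.
  CO: –C(=O)– with carbon on both sides → ketone.
  CH(OCOCH3): pendant –OC(=O)CH3: an acyloxy group → ester.
  CH(CHO): pendant –CHO: carbonyl C bonded to C and H → aldehyde.
  CH(COOH): pendant –COOH: carbonyl C bonded to C and –OH → carboxylic acid.
  CH(COCH3): pendant –COCH3: carbonyl C bonded to two carbons → ketone.
  C6H4OH: –OH attached directly to an aromatic ring → phenol (not alcohol); the ring itself is an arene.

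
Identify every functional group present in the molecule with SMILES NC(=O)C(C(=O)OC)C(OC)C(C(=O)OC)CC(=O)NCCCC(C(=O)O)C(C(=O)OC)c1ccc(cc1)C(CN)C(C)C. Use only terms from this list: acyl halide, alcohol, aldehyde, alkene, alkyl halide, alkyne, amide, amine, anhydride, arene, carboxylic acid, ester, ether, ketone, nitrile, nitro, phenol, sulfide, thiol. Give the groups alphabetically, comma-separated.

Reading the structure from left to right:
  H2NCO: –C(=O)NH2: carbonyl C bonded to C and to N → amide (the N is not a separate amine).
  CH(COOCH3): pendant –COOCH3: carbonyl C bonded to C and –OCH3 → ester.
  CH(OCH3): pendant –OCH3: C–O–C with sp³ C, no adjacent C=O → ether.
  CH(COOCH3): pendant –COOCH3: carbonyl C bonded to C and –OCH3 → ester.
  CH2CONHCH2: –C(=O)–N– linkage → amide (the N is not an amine).
  CH(COOH): pendant –COOH: carbonyl C bonded to C and –OH → carboxylic acid.
  CH(COOCH3): pendant –COOCH3: carbonyl C bonded to C and –OCH3 → ester.
  C6H4: para-disubstituted benzene ring → arene.
  CH(CH2NH2): pendant –CH2NH2: N on sp³ C, no adjacent C=O → amine.

amide, amine, arene, carboxylic acid, ester, ether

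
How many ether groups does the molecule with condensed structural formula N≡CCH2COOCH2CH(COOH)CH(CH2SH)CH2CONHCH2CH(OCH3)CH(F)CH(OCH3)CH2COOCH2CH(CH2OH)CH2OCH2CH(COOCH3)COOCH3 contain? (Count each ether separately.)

3

N≡C–: carbon triple-bonded to nitrogen → nitrile.
–C(=O)–O–C with C on the carbonyl side → ester.
pendant –COOH: carbonyl C bonded to C and –OH → carboxylic acid.
pendant –CH2SH → thiol.
–C(=O)–N– linkage → amide (the N is not an amine).
pendant –OCH3: C–O–C with sp³ C, no adjacent C=O → ether.
halogen on an sp³ carbon → alkyl halide.
pendant –OCH3: C–O–C with sp³ C, no adjacent C=O → ether.
–C(=O)–O–C with C on the carbonyl side → ester.
pendant –CH2OH on an sp³ backbone C → alcohol.
C–O–C with sp³ carbons on both sides and no adjacent C=O → ether.
pendant –COOCH3: carbonyl C bonded to C and –OCH3 → ester.
–C(=O)OCH3: carbonyl C bonded to C and to –OCH3 → ester (not ketone + ether).
Ether appears at: CH(OCH3), CH(OCH3), CH2OCH2 → 3.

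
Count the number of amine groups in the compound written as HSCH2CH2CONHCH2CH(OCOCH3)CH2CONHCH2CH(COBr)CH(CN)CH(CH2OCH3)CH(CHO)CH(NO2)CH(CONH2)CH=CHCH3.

Working along the chain:
  HSCH2: –SH on an sp³ carbon → thiol.
  CH2CONHCH2: –C(=O)–N– linkage → amide (the N is not an amine).
  CH(OCOCH3): pendant –OC(=O)CH3: an acyloxy group → ester.
  CH2CONHCH2: –C(=O)–N– linkage → amide (the N is not an amine).
  CH(COBr): pendant –C(=O)X: carbonyl C bonded to C and halogen → acyl halide.
  CH(CN): pendant –C≡N: nitrile.
  CH(CH2OCH3): pendant –CH2OCH3: C–O–C linkage → ether.
  CH(CHO): pendant –CHO: carbonyl C bonded to C and H → aldehyde.
  CH(NO2): –NO2 on an sp³ carbon → nitro (the N=O is not a carbonyl).
  CH(CONH2): pendant –CONH2: carbonyl C bonded to C and N → amide.
  CH=CH: C=C double bond → alkene.
No segment is a amine: CH2CONHCH2 is amide, not amine; CH2CONHCH2 is amide, not amine; CH(CN) is nitrile, not amine. → 0.

0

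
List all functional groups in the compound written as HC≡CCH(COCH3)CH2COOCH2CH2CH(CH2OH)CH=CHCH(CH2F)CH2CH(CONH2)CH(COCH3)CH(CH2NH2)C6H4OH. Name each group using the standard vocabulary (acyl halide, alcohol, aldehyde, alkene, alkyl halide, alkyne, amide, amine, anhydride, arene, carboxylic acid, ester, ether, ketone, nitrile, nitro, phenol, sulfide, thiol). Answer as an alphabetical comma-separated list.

C≡C triple bond → alkyne.
pendant –COCH3: carbonyl C bonded to two carbons → ketone.
–C(=O)–O–C with C on the carbonyl side → ester.
pendant –CH2OH on an sp³ backbone C → alcohol.
C=C double bond → alkene.
pendant –CH2X: halogen on sp³ carbon → alkyl halide.
pendant –CONH2: carbonyl C bonded to C and N → amide.
pendant –COCH3: carbonyl C bonded to two carbons → ketone.
pendant –CH2NH2: N on sp³ C, no adjacent C=O → amine.
–OH attached directly to an aromatic ring → phenol (not alcohol); the ring itself is an arene.

alcohol, alkene, alkyl halide, alkyne, amide, amine, arene, ester, ketone, phenol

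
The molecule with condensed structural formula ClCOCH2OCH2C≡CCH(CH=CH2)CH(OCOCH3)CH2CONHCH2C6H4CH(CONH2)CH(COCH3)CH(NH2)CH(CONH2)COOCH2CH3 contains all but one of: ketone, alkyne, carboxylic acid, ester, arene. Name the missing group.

alkyne: present (C≡C — C≡C triple bond → alkyne).
ketone: present (CH(COCH3) — pendant –COCH3: carbonyl C bonded to two carbons → ketone).
ester: present (CH(OCOCH3) — pendant –OC(=O)CH3: an acyloxy group → ester).
arene: present (C6H4 — para-disubstituted benzene ring → arene).
carboxylic acid: absent. In each of CH(OCOCH3) and COOCH2CH3, the acyl oxygen is bonded to carbon (–O–C), not to H, so this is an ester. In each of CH2CONHCH2 and CH(CONH2), the carbonyl is bonded to nitrogen, not to –OH; that is an amide.

carboxylic acid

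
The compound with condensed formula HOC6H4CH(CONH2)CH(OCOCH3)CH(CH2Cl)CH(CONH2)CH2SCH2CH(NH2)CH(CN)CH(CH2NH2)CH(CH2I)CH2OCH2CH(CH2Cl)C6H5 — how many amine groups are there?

Working along the chain:
  HOC6H4: –OH attached directly to an aromatic ring → phenol (not alcohol); the ring itself is an arene.
  CH(CONH2): pendant –CONH2: carbonyl C bonded to C and N → amide.
  CH(OCOCH3): pendant –OC(=O)CH3: an acyloxy group → ester.
  CH(CH2Cl): pendant –CH2X: halogen on sp³ carbon → alkyl halide.
  CH(CONH2): pendant –CONH2: carbonyl C bonded to C and N → amide.
  CH2SCH2: C–S–C linkage → sulfide (thioether).
  CH(NH2): –NH2 on an sp³ carbon with no adjacent C=O → amine.
  CH(CN): pendant –C≡N: nitrile.
  CH(CH2NH2): pendant –CH2NH2: N on sp³ C, no adjacent C=O → amine.
  CH(CH2I): pendant –CH2X: halogen on sp³ carbon → alkyl halide.
  CH2OCH2: C–O–C with sp³ carbons on both sides and no adjacent C=O → ether.
  CH(CH2Cl): pendant –CH2X: halogen on sp³ carbon → alkyl halide.
  C6H5: –C6H5 phenyl ring → arene.
Amine appears at: CH(NH2), CH(CH2NH2) → 2.

2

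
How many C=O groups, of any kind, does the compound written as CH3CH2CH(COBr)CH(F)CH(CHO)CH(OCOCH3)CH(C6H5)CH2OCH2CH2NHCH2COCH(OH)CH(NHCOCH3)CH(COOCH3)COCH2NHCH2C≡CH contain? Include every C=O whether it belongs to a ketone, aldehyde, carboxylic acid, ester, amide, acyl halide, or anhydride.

CH(COBr): acyl halide, 1 C=O (running total 1).
CH(CHO): aldehyde, 1 C=O (running total 2).
CH(OCOCH3): ester, 1 C=O (running total 3).
CO: ketone, 1 C=O (running total 4).
CH(NHCOCH3): amide, 1 C=O (running total 5).
CH(COOCH3): ester, 1 C=O (running total 6).
CO: ketone, 1 C=O (running total 7).

7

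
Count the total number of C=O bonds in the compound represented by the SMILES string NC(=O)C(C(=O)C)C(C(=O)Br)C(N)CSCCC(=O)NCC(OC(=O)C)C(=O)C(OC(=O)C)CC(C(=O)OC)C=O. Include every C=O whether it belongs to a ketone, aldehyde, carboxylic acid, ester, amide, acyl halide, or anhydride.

H2NCO: amide, 1 C=O (running total 1).
CH(COCH3): ketone, 1 C=O (running total 2).
CH(COBr): acyl halide, 1 C=O (running total 3).
CH2CONHCH2: amide, 1 C=O (running total 4).
CH(OCOCH3): ester, 1 C=O (running total 5).
CO: ketone, 1 C=O (running total 6).
CH(OCOCH3): ester, 1 C=O (running total 7).
CH(COOCH3): ester, 1 C=O (running total 8).
CHO: aldehyde, 1 C=O (running total 9).

9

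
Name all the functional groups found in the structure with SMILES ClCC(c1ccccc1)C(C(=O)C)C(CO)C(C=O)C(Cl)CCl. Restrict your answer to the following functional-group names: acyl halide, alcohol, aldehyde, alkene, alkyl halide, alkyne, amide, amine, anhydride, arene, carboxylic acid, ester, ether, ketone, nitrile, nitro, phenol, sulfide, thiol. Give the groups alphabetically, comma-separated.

alcohol, aldehyde, alkyl halide, arene, ketone

halogen on an sp³ carbon → alkyl halide.
pendant –C6H5: benzene ring → arene.
pendant –COCH3: carbonyl C bonded to two carbons → ketone.
pendant –CH2OH on an sp³ backbone C → alcohol.
pendant –CHO: carbonyl C bonded to C and H → aldehyde.
halogen on an sp³ carbon → alkyl halide.
halogen on an sp³ carbon → alkyl halide.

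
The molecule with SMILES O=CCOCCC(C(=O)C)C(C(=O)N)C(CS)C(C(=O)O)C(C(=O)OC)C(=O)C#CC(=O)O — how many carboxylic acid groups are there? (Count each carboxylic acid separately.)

terminal –CHO: carbonyl C bonded to H and C → aldehyde.
C–O–C with sp³ carbons on both sides and no adjacent C=O → ether.
pendant –COCH3: carbonyl C bonded to two carbons → ketone.
pendant –CONH2: carbonyl C bonded to C and N → amide.
pendant –CH2SH → thiol.
pendant –COOH: carbonyl C bonded to C and –OH → carboxylic acid.
pendant –COOCH3: carbonyl C bonded to C and –OCH3 → ester.
–C(=O)– with carbon on both sides → ketone.
C≡C triple bond → alkyne.
–COOH: carbonyl C bonded to –OH and C → carboxylic acid (the –OH is not a separate alcohol).
Carboxylic acid appears at: CH(COOH), COOH → 2.

2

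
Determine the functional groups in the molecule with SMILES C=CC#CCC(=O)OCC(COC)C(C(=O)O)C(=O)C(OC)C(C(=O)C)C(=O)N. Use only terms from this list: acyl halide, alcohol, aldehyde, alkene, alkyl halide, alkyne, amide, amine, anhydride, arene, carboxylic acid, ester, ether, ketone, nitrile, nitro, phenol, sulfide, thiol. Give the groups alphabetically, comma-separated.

Taking each segment in turn:
  CH2=CH: C=C double bond → alkene.
  C≡C: C≡C triple bond → alkyne.
  CH2COOCH2: –C(=O)–O–C with C on the carbonyl side → ester.
  CH(CH2OCH3): pendant –CH2OCH3: C–O–C linkage → ether.
  CH(COOH): pendant –COOH: carbonyl C bonded to C and –OH → carboxylic acid.
  CO: –C(=O)– with carbon on both sides → ketone.
  CH(OCH3): pendant –OCH3: C–O–C with sp³ C, no adjacent C=O → ether.
  CH(COCH3): pendant –COCH3: carbonyl C bonded to two carbons → ketone.
  CONH2: –C(=O)NH2: carbonyl C bonded to C and to N → amide (the N is not a separate amine).

alkene, alkyne, amide, carboxylic acid, ester, ether, ketone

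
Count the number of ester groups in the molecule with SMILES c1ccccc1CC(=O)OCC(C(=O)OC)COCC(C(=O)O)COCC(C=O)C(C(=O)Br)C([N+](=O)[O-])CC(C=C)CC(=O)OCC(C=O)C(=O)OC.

4

Reading the structure from left to right:
  C6H5: C6H5– phenyl ring → arene.
  CH2COOCH2: –C(=O)–O–C with C on the carbonyl side → ester.
  CH(COOCH3): pendant –COOCH3: carbonyl C bonded to C and –OCH3 → ester.
  CH2OCH2: C–O–C with sp³ carbons on both sides and no adjacent C=O → ether.
  CH(COOH): pendant –COOH: carbonyl C bonded to C and –OH → carboxylic acid.
  CH2OCH2: C–O–C with sp³ carbons on both sides and no adjacent C=O → ether.
  CH(CHO): pendant –CHO: carbonyl C bonded to C and H → aldehyde.
  CH(COBr): pendant –C(=O)X: carbonyl C bonded to C and halogen → acyl halide.
  CH(NO2): –NO2 on an sp³ carbon → nitro (the N=O is not a carbonyl).
  CH(CH=CH2): pendant –CH=CH2: C=C double bond → alkene.
  CH2COOCH2: –C(=O)–O–C with C on the carbonyl side → ester.
  CH(CHO): pendant –CHO: carbonyl C bonded to C and H → aldehyde.
  COOCH3: –C(=O)OCH3: carbonyl C bonded to C and to –OCH3 → ester (not ketone + ether).
Ester appears at: CH2COOCH2, CH(COOCH3), CH2COOCH2, COOCH3 → 4.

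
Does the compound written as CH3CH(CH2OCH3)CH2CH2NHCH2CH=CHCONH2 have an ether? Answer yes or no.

pendant –CH2OCH3: C–O–C linkage → ether.
C–N–C with sp³ carbons and no adjacent C=O → amine (secondary).
C=C double bond → alkene.
–C(=O)NH2: carbonyl C bonded to C and to N → amide (the N is not a separate amine).
The CH(CH2OCH3) segment supplies the ether: pendant –CH2OCH3: C–O–C linkage → ether.

yes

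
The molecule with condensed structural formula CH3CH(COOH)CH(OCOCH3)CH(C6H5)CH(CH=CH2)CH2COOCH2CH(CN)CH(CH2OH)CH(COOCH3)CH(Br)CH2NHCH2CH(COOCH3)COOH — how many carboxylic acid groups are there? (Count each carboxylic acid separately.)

Working along the chain:
  CH(COOH): pendant –COOH: carbonyl C bonded to C and –OH → carboxylic acid.
  CH(OCOCH3): pendant –OC(=O)CH3: an acyloxy group → ester.
  CH(C6H5): pendant –C6H5: benzene ring → arene.
  CH(CH=CH2): pendant –CH=CH2: C=C double bond → alkene.
  CH2COOCH2: –C(=O)–O–C with C on the carbonyl side → ester.
  CH(CN): pendant –C≡N: nitrile.
  CH(CH2OH): pendant –CH2OH on an sp³ backbone C → alcohol.
  CH(COOCH3): pendant –COOCH3: carbonyl C bonded to C and –OCH3 → ester.
  CH(Br): halogen on an sp³ carbon → alkyl halide.
  CH2NHCH2: C–N–C with sp³ carbons and no adjacent C=O → amine (secondary).
  CH(COOCH3): pendant –COOCH3: carbonyl C bonded to C and –OCH3 → ester.
  COOH: –COOH: carbonyl C bonded to –OH and C → carboxylic acid (the –OH is not a separate alcohol).
Carboxylic acid appears at: CH(COOH), COOH → 2.

2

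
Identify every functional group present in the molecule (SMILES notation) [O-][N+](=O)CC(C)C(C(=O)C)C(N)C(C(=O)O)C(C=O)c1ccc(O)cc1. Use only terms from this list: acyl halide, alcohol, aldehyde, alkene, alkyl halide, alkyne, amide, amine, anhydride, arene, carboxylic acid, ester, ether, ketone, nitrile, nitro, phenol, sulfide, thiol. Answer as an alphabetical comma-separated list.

–NO2 on carbon → nitro group.
pendant –COCH3: carbonyl C bonded to two carbons → ketone.
–NH2 on an sp³ carbon with no adjacent C=O → amine.
pendant –COOH: carbonyl C bonded to C and –OH → carboxylic acid.
pendant –CHO: carbonyl C bonded to C and H → aldehyde.
–OH attached directly to an aromatic ring → phenol (not alcohol); the ring itself is an arene.

aldehyde, amine, arene, carboxylic acid, ketone, nitro, phenol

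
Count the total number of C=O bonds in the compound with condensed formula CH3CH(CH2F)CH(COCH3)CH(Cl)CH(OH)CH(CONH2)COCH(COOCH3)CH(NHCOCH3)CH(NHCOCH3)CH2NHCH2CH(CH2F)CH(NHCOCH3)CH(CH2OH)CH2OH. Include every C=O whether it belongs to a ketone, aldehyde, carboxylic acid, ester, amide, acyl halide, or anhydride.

7

CH(COCH3): ketone, 1 C=O (running total 1).
CH(CONH2): amide, 1 C=O (running total 2).
CO: ketone, 1 C=O (running total 3).
CH(COOCH3): ester, 1 C=O (running total 4).
CH(NHCOCH3): amide, 1 C=O (running total 5).
CH(NHCOCH3): amide, 1 C=O (running total 6).
CH(NHCOCH3): amide, 1 C=O (running total 7).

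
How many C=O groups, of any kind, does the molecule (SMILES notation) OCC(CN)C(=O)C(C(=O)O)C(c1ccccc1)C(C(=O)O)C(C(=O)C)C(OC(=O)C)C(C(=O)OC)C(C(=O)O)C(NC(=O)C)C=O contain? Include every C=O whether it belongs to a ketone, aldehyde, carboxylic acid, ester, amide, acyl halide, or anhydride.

CO: ketone, 1 C=O (running total 1).
CH(COOH): carboxylic acid, 1 C=O (running total 2).
CH(COOH): carboxylic acid, 1 C=O (running total 3).
CH(COCH3): ketone, 1 C=O (running total 4).
CH(OCOCH3): ester, 1 C=O (running total 5).
CH(COOCH3): ester, 1 C=O (running total 6).
CH(COOH): carboxylic acid, 1 C=O (running total 7).
CH(NHCOCH3): amide, 1 C=O (running total 8).
CHO: aldehyde, 1 C=O (running total 9).

9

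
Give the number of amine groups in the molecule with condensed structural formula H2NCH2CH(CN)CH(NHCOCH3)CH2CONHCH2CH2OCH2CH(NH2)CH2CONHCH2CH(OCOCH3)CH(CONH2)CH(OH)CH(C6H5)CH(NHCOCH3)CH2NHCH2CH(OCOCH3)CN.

Reading the structure from left to right:
  H2NCH2: –NH2 on an sp³ carbon with no adjacent C=O → amine.
  CH(CN): pendant –C≡N: nitrile.
  CH(NHCOCH3): pendant –NHC(=O)CH3: N bonded to a carbonyl → amide (not amine).
  CH2CONHCH2: –C(=O)–N– linkage → amide (the N is not an amine).
  CH2OCH2: C–O–C with sp³ carbons on both sides and no adjacent C=O → ether.
  CH(NH2): –NH2 on an sp³ carbon with no adjacent C=O → amine.
  CH2CONHCH2: –C(=O)–N– linkage → amide (the N is not an amine).
  CH(OCOCH3): pendant –OC(=O)CH3: an acyloxy group → ester.
  CH(CONH2): pendant –CONH2: carbonyl C bonded to C and N → amide.
  CH(OH): –OH on an sp³ carbon → alcohol (secondary).
  CH(C6H5): pendant –C6H5: benzene ring → arene.
  CH(NHCOCH3): pendant –NHC(=O)CH3: N bonded to a carbonyl → amide (not amine).
  CH2NHCH2: C–N–C with sp³ carbons and no adjacent C=O → amine (secondary).
  CH(OCOCH3): pendant –OC(=O)CH3: an acyloxy group → ester.
  CN: –C≡N: carbon triple-bonded to nitrogen → nitrile.
Amine appears at: H2NCH2, CH(NH2), CH2NHCH2 → 3.

3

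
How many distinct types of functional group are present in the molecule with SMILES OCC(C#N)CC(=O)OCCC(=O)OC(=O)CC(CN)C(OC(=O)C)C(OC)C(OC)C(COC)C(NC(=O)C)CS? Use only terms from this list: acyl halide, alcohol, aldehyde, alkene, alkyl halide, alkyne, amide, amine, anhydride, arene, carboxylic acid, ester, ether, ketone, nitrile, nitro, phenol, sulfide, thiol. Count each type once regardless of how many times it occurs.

Taking each segment in turn:
  HOCH2: HO– on an sp³ carbon → alcohol.
  CH(CN): pendant –C≡N: nitrile.
  CH2COOCH2: –C(=O)–O–C with C on the carbonyl side → ester.
  CH2CO-O-COCH2: two acyl groups sharing one oxygen, –C(=O)–O–C(=O)– → anhydride.
  CH(CH2NH2): pendant –CH2NH2: N on sp³ C, no adjacent C=O → amine.
  CH(OCOCH3): pendant –OC(=O)CH3: an acyloxy group → ester.
  CH(OCH3): pendant –OCH3: C–O–C with sp³ C, no adjacent C=O → ether.
  CH(OCH3): pendant –OCH3: C–O–C with sp³ C, no adjacent C=O → ether.
  CH(CH2OCH3): pendant –CH2OCH3: C–O–C linkage → ether.
  CH(NHCOCH3): pendant –NHC(=O)CH3: N bonded to a carbonyl → amide (not amine).
  CH2SH: –SH on an sp³ carbon → thiol.
Distinct types present: alcohol, amide, amine, anhydride, ester, ether, nitrile, thiol.

8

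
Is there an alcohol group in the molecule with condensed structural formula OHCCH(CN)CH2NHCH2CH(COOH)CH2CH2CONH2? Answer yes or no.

no

Reading the structure from left to right:
  OHC: terminal –CHO: carbonyl C bonded to H and C → aldehyde.
  CH(CN): pendant –C≡N: nitrile.
  CH2NHCH2: C–N–C with sp³ carbons and no adjacent C=O → amine (secondary).
  CH(COOH): pendant –COOH: carbonyl C bonded to C and –OH → carboxylic acid.
  CONH2: –C(=O)NH2: carbonyl C bonded to C and to N → amide (the N is not a separate amine).
In CH(COOH), the –OH sits on a carbonyl carbon, making it part of a carboxylic acid, not an alcohol.
The groups actually present are: aldehyde, amide, amine, carboxylic acid, nitrile.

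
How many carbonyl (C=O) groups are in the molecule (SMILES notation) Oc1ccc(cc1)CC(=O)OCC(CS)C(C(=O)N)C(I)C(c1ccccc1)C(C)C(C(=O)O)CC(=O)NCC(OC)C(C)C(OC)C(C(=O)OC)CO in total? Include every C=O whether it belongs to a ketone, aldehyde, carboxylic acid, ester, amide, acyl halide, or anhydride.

5

CH2COOCH2: ester, 1 C=O (running total 1).
CH(CONH2): amide, 1 C=O (running total 2).
CH(COOH): carboxylic acid, 1 C=O (running total 3).
CH2CONHCH2: amide, 1 C=O (running total 4).
CH(COOCH3): ester, 1 C=O (running total 5).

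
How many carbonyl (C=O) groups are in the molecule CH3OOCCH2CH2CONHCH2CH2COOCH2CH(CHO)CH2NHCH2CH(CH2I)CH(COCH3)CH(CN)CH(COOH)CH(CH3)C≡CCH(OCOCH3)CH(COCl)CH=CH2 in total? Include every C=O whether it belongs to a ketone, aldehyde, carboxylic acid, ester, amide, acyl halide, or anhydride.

CH3OOC: ester, 1 C=O (running total 1).
CH2CONHCH2: amide, 1 C=O (running total 2).
CH2COOCH2: ester, 1 C=O (running total 3).
CH(CHO): aldehyde, 1 C=O (running total 4).
CH(COCH3): ketone, 1 C=O (running total 5).
CH(COOH): carboxylic acid, 1 C=O (running total 6).
CH(OCOCH3): ester, 1 C=O (running total 7).
CH(COCl): acyl halide, 1 C=O (running total 8).

8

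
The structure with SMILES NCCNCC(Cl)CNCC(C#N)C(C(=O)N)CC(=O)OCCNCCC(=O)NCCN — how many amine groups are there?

5

Working along the chain:
  H2NCH2: –NH2 on an sp³ carbon with no adjacent C=O → amine.
  CH2NHCH2: C–N–C with sp³ carbons and no adjacent C=O → amine (secondary).
  CH(Cl): halogen on an sp³ carbon → alkyl halide.
  CH2NHCH2: C–N–C with sp³ carbons and no adjacent C=O → amine (secondary).
  CH(CN): pendant –C≡N: nitrile.
  CH(CONH2): pendant –CONH2: carbonyl C bonded to C and N → amide.
  CH2COOCH2: –C(=O)–O–C with C on the carbonyl side → ester.
  CH2NHCH2: C–N–C with sp³ carbons and no adjacent C=O → amine (secondary).
  CH2CONHCH2: –C(=O)–N– linkage → amide (the N is not an amine).
  CH2NH2: –NH2 on an sp³ carbon with no adjacent C=O → amine.
Amine appears at: H2NCH2, CH2NHCH2, CH2NHCH2, CH2NHCH2, CH2NH2 → 5.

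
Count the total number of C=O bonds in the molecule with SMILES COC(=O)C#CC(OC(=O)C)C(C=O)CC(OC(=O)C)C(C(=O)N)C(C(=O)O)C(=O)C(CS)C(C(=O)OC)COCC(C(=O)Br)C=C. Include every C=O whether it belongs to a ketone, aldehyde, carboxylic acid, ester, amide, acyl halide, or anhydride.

9

CH3OOC: ester, 1 C=O (running total 1).
CH(OCOCH3): ester, 1 C=O (running total 2).
CH(CHO): aldehyde, 1 C=O (running total 3).
CH(OCOCH3): ester, 1 C=O (running total 4).
CH(CONH2): amide, 1 C=O (running total 5).
CH(COOH): carboxylic acid, 1 C=O (running total 6).
CO: ketone, 1 C=O (running total 7).
CH(COOCH3): ester, 1 C=O (running total 8).
CH(COBr): acyl halide, 1 C=O (running total 9).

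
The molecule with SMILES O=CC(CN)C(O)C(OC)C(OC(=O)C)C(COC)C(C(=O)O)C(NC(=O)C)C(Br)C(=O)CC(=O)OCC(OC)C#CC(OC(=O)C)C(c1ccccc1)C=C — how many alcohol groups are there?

1

Reading the structure from left to right:
  OHC: terminal –CHO: carbonyl C bonded to H and C → aldehyde.
  CH(CH2NH2): pendant –CH2NH2: N on sp³ C, no adjacent C=O → amine.
  CH(OH): –OH on an sp³ carbon → alcohol (secondary).
  CH(OCH3): pendant –OCH3: C–O–C with sp³ C, no adjacent C=O → ether.
  CH(OCOCH3): pendant –OC(=O)CH3: an acyloxy group → ester.
  CH(CH2OCH3): pendant –CH2OCH3: C–O–C linkage → ether.
  CH(COOH): pendant –COOH: carbonyl C bonded to C and –OH → carboxylic acid.
  CH(NHCOCH3): pendant –NHC(=O)CH3: N bonded to a carbonyl → amide (not amine).
  CH(Br): halogen on an sp³ carbon → alkyl halide.
  CO: –C(=O)– with carbon on both sides → ketone.
  CH2COOCH2: –C(=O)–O–C with C on the carbonyl side → ester.
  CH(OCH3): pendant –OCH3: C–O–C with sp³ C, no adjacent C=O → ether.
  C≡C: C≡C triple bond → alkyne.
  CH(OCOCH3): pendant –OC(=O)CH3: an acyloxy group → ester.
  CH(C6H5): pendant –C6H5: benzene ring → arene.
  CH=CH2: C=C double bond → alkene.
Alcohol appears at: CH(OH) → 1.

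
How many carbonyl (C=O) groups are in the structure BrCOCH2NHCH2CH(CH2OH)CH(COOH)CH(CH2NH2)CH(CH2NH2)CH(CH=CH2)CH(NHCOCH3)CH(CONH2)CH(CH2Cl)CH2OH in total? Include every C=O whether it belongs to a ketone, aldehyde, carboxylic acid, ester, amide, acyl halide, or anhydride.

4

BrCO: acyl halide, 1 C=O (running total 1).
CH(COOH): carboxylic acid, 1 C=O (running total 2).
CH(NHCOCH3): amide, 1 C=O (running total 3).
CH(CONH2): amide, 1 C=O (running total 4).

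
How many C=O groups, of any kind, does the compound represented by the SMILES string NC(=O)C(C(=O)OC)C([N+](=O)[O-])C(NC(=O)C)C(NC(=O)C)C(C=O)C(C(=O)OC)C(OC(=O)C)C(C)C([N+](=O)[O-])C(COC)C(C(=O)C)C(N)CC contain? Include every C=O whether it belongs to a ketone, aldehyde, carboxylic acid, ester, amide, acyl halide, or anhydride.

H2NCO: amide, 1 C=O (running total 1).
CH(COOCH3): ester, 1 C=O (running total 2).
CH(NHCOCH3): amide, 1 C=O (running total 3).
CH(NHCOCH3): amide, 1 C=O (running total 4).
CH(CHO): aldehyde, 1 C=O (running total 5).
CH(COOCH3): ester, 1 C=O (running total 6).
CH(OCOCH3): ester, 1 C=O (running total 7).
CH(COCH3): ketone, 1 C=O (running total 8).

8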